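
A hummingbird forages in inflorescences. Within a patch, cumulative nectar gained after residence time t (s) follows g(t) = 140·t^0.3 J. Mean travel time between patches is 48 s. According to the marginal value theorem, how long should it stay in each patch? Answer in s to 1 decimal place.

By the marginal value theorem, leave when the instantaneous gain rate g'(t) equals the habitat-wide average g(t)/(T + t).
g'(t) = 0.3·140·t^-0.7. Setting 0.3·140·t^-0.7 = 140·t^0.3/(48+t) gives 0.3(48+t) = t, so 0.70·t = 0.3×48.
t* = 0.3×48/0.70 = 20.57 s.

20.6 s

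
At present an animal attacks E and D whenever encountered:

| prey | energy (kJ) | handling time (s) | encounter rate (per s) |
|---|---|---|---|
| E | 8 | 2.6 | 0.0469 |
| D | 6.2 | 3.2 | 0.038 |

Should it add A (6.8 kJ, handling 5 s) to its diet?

On E and D alone, R = ΣλE/(1+Σλh) = 0.6108/1.244 = 0.4912 kJ/s.
Profitability of A: 6.8/5 = 1.36 kJ/s.
Since 1.36 > R, including A increases the long-run rate.

Yes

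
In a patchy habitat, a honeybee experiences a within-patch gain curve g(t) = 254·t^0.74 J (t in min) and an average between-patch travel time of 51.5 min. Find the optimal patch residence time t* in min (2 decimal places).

Optimal t* satisfies g'(t*) = g(t*)/(T + t*).
g'(t) = 0.74·254·t^-0.26. Setting 0.74·254·t^-0.26 = 254·t^0.74/(51.5+t) gives 0.74(51.5+t) = t, so 0.26·t = 0.74×51.5.
t* = 0.74×51.5/0.26 = 146.6 min.

146.58 min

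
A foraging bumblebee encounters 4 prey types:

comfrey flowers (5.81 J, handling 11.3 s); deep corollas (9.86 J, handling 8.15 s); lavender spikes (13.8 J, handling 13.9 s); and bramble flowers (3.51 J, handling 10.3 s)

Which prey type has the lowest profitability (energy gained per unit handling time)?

Profitability E/h (J/s): comfrey flowers = 5.81/11.3 = 0.514, deep corollas = 9.86/8.15 = 1.21, lavender spikes = 13.8/13.9 = 0.993, bramble flowers = 3.51/10.3 = 0.341.
Ranked: deep corollas > lavender spikes > comfrey flowers > bramble flowers.

bramble flowers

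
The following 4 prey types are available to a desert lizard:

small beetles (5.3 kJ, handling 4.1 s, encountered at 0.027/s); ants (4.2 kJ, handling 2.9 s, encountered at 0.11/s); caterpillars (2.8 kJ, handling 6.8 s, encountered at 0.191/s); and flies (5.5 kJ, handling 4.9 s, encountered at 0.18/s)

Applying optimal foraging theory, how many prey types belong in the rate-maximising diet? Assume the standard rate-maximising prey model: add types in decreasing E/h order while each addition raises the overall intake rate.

3

Profitabilities (E/h, kJ/s): ants 1.45, small beetles 1.29, flies 1.12, caterpillars 0.412. Add prey in this order while the next type's profitability exceeds the intake rate on those already taken.
Rate on top 1: 0.3503. small beetles: 1.29 > 0.3503 → include.
Rate on top 2: 0.4232. flies: 1.12 > 0.4232 → include.
Rate on top 3: 0.69. caterpillars: 0.412 < 0.69 → exclude; stop.
Optimal diet: ants, small beetles, flies — 3 of 4 types.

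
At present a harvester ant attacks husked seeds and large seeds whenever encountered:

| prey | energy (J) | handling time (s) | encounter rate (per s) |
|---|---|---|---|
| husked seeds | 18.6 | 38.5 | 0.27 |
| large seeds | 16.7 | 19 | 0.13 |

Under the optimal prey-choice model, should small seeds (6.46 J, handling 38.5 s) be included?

No

Current rate: (0.27×18.6 + 0.13×16.7)/(1 + 0.27×38.5 + 0.13×19) = 0.5188 J/s.
Profitability of small seeds: 6.46/38.5 = 0.1678 J/s.
0.1678 < 0.5188, so adding small seeds would lower the average — exclude it.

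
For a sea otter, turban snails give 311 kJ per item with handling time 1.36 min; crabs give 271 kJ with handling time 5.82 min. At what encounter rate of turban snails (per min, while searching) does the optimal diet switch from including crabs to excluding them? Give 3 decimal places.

0.188 per min

The zero-one rule: include crabs iff E₂/h₂ > λE₁/(1+λh₁). Equality gives the switch point.
λE₁h₂ = E₂ + λE₂h₁ ⇒ λ = E₂/(E₁h₂ − E₂h₁) = 271/(1810 − 368.6) = 0.188 per min.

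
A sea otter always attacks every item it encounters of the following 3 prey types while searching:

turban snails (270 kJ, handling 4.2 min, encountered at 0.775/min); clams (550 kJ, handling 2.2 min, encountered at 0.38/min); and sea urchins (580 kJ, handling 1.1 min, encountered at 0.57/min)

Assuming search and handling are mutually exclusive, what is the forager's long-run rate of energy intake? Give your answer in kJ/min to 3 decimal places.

130.964 kJ/min

R = (0.775×270 + 0.38×550 + 0.57×580) / (1 + 0.775×4.2 + 0.38×2.2 + 0.57×1.1) = 748.8/5.718 = 131 kJ/min.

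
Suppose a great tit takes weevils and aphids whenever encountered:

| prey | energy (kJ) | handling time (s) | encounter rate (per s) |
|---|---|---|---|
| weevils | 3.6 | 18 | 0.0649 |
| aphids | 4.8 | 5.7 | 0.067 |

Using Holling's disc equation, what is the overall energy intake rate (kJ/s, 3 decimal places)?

R = (0.0649×3.6 + 0.067×4.8) / (1 + 0.0649×18 + 0.067×5.7) = 0.5552/2.55 = 0.2177 kJ/s.

0.218 kJ/s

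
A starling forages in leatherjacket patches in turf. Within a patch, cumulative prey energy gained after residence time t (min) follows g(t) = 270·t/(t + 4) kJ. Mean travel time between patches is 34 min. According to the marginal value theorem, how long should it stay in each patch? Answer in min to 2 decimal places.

11.66 min

Maximise g(t)/(T+t): set derivative to zero → g'(t)(T+t) = g(t).
g'(t) = 270·4/(t + 4)². Setting 270·4/(t+4)² = 270t/[(t+4)(34+t)] gives 4(34+t) = t(t+4), so t² = 4×34 = 136.
t* = √136 = 11.66 min.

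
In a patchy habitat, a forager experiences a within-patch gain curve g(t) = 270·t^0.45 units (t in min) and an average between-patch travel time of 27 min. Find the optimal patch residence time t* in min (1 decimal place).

22.1 min

Optimal t* satisfies g'(t*) = g(t*)/(T + t*).
g'(t) = 0.45·270·t^-0.55. Setting 0.45·270·t^-0.55 = 270·t^0.45/(27+t) gives 0.45(27+t) = t, so 0.55·t = 0.45×27.
t* = 0.45×27/0.55 = 22.09 min.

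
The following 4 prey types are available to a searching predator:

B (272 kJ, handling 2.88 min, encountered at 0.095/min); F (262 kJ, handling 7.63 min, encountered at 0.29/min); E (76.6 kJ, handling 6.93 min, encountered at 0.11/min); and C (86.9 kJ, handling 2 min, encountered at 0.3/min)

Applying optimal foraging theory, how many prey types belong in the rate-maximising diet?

3

Rank by E/h (kJ/min): B 94.4, C 43.5, F 34.3, E 11.1. Include each in turn until the next type's E/h falls below the running intake rate.
Rate on top 1: 20.29. C: 43.5 > 20.29 → include.
Rate on top 2: 27.71. F: 34.3 > 27.71 → include.
Rate on top 3: 31.3. E: 11.1 < 31.3 → exclude; stop.
Optimal diet: B, C, F — 3 of 4 types.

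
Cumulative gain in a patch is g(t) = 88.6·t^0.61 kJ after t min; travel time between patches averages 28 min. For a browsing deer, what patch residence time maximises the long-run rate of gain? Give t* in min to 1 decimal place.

Optimal t* satisfies g'(t*) = g(t*)/(T + t*).
g'(t) = 0.61·88.6·t^-0.39. Setting 0.61·88.6·t^-0.39 = 88.6·t^0.61/(28+t) gives 0.61(28+t) = t, so 0.39·t = 0.61×28.
t* = 0.61×28/0.39 = 43.79 min.

43.8 min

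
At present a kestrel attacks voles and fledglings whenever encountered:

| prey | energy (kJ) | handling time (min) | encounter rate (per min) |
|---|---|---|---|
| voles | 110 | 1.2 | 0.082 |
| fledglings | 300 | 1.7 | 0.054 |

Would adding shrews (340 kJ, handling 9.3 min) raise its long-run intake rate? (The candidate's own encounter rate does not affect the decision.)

Yes

Intake rate on the current diet: R = (0.082×110 + 0.054×300) / (1 + 0.082×1.2 + 0.054×1.7) = 25.22/1.19 = 21.19 kJ/min.
shrews: E/h = 340/9.3 = 36.56 kJ/min.
Since 36.56 > R, including shrews increases the long-run rate.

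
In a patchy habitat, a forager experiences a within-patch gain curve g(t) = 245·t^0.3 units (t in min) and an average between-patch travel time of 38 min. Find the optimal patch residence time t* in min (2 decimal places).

Optimal t* satisfies g'(t*) = g(t*)/(T + t*).
g'(t) = 0.3·245·t^-0.7. Setting 0.3·245·t^-0.7 = 245·t^0.3/(38+t) gives 0.3(38+t) = t, so 0.70·t = 0.3×38.
t* = 0.3×38/0.70 = 16.29 min.

16.29 min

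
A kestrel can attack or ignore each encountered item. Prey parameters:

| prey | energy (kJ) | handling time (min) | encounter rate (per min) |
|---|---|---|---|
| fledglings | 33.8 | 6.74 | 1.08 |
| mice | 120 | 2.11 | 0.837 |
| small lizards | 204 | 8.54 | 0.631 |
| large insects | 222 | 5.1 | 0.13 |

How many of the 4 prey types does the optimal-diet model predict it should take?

E/h in descending order: mice 56.9, large insects 43.5, small lizards 23.9, fledglings 5.01 kJ/min. The optimal diet is the largest prefix of this list for which every included type satisfies E_i/h_i > R on the types above it.
Rate on top 1: 36.31. large insects: 43.5 > 36.31 → include.
Rate on top 2: 37.71. small lizards: 23.9 < 37.71 → exclude; stop.
Optimal diet: mice, large insects — 2 of 4 types.

2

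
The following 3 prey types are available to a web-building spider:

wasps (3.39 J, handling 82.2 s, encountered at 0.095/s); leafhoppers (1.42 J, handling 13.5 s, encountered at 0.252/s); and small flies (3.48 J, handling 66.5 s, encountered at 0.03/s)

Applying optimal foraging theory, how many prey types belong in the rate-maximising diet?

1

E/h in descending order: leafhoppers 0.105, small flies 0.0523, wasps 0.0412 J/s. The optimal diet is the largest prefix of this list for which every included type satisfies E_i/h_i > R on the types above it.
Rate on top 1: 0.08129. small flies: 0.0523 < 0.08129 → exclude; stop.
Optimal diet: leafhoppers — 1 of 3 types.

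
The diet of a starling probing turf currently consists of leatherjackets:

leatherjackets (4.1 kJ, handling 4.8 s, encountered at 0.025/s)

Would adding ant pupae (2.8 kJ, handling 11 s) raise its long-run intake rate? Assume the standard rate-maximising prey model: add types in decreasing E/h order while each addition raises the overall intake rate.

On leatherjackets alone, R = ΣλE/(1+Σλh) = 0.1025/1.12 = 0.09152 kJ/s.
ant pupae: E/h = 2.8/11 = 0.2545 kJ/s.
0.2545 > 0.09152, so adding ant pupae raises the average — include it.

Yes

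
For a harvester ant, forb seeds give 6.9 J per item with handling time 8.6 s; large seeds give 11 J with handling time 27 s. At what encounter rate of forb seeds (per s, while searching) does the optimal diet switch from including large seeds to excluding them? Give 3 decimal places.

0.120 per s

Drop large seeds once their profitability E₂/h₂ falls below the rate achievable on forb seeds alone: E₂/h₂ = λE₁/(1 + λh₁).
Solve for λ: λE₁h₂ = E₂(1 + λh₁) → λ(E₁h₂ − E₂h₁) = E₂ → λ = E₂/(E₁h₂ − E₂h₁).
λ = 11/(6.9×27 − 11×8.6) = 11/91.7 = 0.12 per s.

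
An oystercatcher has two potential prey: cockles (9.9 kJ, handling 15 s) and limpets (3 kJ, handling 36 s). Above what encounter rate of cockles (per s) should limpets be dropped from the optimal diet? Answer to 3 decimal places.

0.010 per s

Drop limpets once their profitability E₂/h₂ falls below the rate achievable on cockles alone: E₂/h₂ = λE₁/(1 + λh₁).
Solve for λ: λE₁h₂ = E₂(1 + λh₁) → λ(E₁h₂ − E₂h₁) = E₂ → λ = E₂/(E₁h₂ − E₂h₁).
λ = 3/(9.9×36 − 3×15) = 3/311.4 = 0.009634 per s.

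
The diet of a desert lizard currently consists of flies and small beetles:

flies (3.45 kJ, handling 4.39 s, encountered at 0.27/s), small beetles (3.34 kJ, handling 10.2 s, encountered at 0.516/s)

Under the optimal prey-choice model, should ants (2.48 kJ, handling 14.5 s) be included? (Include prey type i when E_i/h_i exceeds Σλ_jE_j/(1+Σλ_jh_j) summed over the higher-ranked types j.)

No

Intake rate on the current diet: R = (0.27×3.45 + 0.516×3.34) / (1 + 0.27×4.39 + 0.516×10.2) = 2.655/7.448 = 0.3564 kJ/s.
Profitability of ants: 2.48/14.5 = 0.171 kJ/s.
0.171 < 0.3564, so adding ants would lower the average — exclude it.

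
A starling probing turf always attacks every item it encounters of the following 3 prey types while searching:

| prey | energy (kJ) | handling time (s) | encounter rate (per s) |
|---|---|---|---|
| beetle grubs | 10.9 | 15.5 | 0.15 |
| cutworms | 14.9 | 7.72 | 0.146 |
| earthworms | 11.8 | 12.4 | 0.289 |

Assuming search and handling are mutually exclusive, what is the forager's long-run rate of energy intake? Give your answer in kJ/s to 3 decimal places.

0.899 kJ/s

R = (0.15×10.9 + 0.146×14.9 + 0.289×11.8) / (1 + 0.15×15.5 + 0.146×7.72 + 0.289×12.4) = 7.221/8.036 = 0.8986 kJ/s.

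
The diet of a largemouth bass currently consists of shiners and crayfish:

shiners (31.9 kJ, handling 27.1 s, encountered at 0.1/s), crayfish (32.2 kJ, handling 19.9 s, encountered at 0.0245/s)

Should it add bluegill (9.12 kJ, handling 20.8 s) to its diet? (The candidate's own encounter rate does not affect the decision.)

On shiners and crayfish alone, R = ΣλE/(1+Σλh) = 3.979/4.198 = 0.9479 kJ/s.
bluegill: E/h = 9.12/20.8 = 0.4385 kJ/s.
Since 0.4385 < R, time spent handling bluegill is better spent searching.

No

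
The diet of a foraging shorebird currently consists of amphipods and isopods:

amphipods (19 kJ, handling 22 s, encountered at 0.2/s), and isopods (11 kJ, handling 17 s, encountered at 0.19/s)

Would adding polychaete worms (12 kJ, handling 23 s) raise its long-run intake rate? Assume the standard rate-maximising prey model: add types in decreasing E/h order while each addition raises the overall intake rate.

No

Current rate: (0.2×19 + 0.19×11)/(1 + 0.2×22 + 0.19×17) = 0.6825 kJ/s.
Profitability of polychaete worms: 12/23 = 0.5217 kJ/s.
Since 0.5217 < R, time spent handling polychaete worms is better spent searching.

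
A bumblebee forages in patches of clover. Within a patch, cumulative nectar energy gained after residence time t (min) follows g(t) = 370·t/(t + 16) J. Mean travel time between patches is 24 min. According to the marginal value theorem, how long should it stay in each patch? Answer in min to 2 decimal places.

By the marginal value theorem, leave when the instantaneous gain rate g'(t) equals the habitat-wide average g(t)/(T + t).
g'(t) = 370·16/(t + 16)². Setting 370·16/(t+16)² = 370t/[(t+16)(24+t)] gives 16(24+t) = t(t+16), so t² = 16×24 = 384.
t* = √384 = 19.6 min.

19.60 min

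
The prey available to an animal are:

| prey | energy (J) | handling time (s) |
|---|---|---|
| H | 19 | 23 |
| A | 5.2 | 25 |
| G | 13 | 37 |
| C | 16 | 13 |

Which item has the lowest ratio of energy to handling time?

A

In descending order of E/h:
C: 16/13 = 1.23 J/s
H: 19/23 = 0.826 J/s
G: 13/37 = 0.351 J/s
A: 5.2/25 = 0.208 J/s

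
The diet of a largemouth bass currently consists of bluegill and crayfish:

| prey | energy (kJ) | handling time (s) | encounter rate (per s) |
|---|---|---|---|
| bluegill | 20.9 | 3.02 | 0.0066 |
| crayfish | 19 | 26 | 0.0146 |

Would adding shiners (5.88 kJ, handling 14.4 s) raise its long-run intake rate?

Intake rate on the current diet: R = (0.0066×20.9 + 0.0146×19) / (1 + 0.0066×3.02 + 0.0146×26) = 0.4153/1.4 = 0.2968 kJ/s.
Profitability of shiners: 5.88/14.4 = 0.4083 kJ/s.
0.4083 > 0.2968, so adding shiners raises the average — include it.

Yes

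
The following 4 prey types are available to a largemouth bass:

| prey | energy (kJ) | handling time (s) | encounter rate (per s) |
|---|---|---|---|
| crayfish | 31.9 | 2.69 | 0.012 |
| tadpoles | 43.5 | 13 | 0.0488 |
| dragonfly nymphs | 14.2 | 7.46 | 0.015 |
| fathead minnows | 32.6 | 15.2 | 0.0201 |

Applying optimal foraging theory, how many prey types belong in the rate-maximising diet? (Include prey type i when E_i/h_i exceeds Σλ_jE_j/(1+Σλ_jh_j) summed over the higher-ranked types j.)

4

E/h in descending order: crayfish 11.9, tadpoles 3.35, fathead minnows 2.14, dragonfly nymphs 1.9 kJ/s. The optimal diet is the largest prefix of this list for which every included type satisfies E_i/h_i > R on the types above it.
Rate on top 1: 0.3708. tadpoles: 3.35 > 0.3708 → include.
Rate on top 2: 1.503. fathead minnows: 2.14 > 1.503 → include.
Rate on top 3: 1.603. dragonfly nymphs: 1.9 > 1.603 → include.
Optimal diet: crayfish, tadpoles, fathead minnows, dragonfly nymphs — 4 of 4 types.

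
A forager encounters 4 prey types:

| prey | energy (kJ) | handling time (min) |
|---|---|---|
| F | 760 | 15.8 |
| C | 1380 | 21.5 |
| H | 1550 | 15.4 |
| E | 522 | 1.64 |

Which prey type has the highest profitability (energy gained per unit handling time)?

E

In descending order of E/h:
E: 522/1.64 = 318 kJ/min
H: 1550/15.4 = 101 kJ/min
C: 1380/21.5 = 64.2 kJ/min
F: 760/15.8 = 48.1 kJ/min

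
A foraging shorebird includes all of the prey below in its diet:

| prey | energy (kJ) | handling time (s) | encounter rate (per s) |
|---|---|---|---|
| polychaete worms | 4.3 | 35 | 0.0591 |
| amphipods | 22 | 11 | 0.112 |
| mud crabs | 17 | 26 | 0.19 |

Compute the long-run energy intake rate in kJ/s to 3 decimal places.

R = (0.0591×4.3 + 0.112×22 + 0.19×17) / (1 + 0.0591×35 + 0.112×11 + 0.19×26) = 5.948/9.241 = 0.6437 kJ/s.

0.644 kJ/s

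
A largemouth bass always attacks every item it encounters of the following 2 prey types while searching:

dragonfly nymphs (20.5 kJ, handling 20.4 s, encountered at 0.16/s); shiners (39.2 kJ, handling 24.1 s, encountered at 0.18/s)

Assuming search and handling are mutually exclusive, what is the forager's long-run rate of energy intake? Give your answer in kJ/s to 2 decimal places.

1.20 kJ/s

Energy encountered per unit search time: 0.16×20.5 + 0.18×39.2 = 10.34 kJ/s.
Handling time per unit search time: 0.16×20.4 + 0.18×24.1 = 7.602.
Rate = 10.34/(1 + 7.602) = 1.202 kJ/s.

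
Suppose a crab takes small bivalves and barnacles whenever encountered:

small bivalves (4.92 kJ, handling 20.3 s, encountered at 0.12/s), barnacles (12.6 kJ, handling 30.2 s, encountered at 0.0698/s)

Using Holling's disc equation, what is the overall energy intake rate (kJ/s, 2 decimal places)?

0.27 kJ/s

Energy encountered per unit search time: 0.12×4.92 + 0.0698×12.6 = 1.47 kJ/s.
Handling time per unit search time: 0.12×20.3 + 0.0698×30.2 = 4.544.
Rate = 1.47/(1 + 4.544) = 0.2651 kJ/s.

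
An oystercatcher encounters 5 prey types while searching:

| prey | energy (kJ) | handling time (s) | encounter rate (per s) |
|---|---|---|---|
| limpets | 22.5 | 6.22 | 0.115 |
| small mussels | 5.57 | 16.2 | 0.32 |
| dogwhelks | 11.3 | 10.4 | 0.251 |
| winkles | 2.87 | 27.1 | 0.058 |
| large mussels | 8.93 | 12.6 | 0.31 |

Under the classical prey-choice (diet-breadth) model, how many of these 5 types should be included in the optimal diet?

1

Rank by E/h (kJ/s): limpets 3.62, dogwhelks 1.09, large mussels 0.709, small mussels 0.344, winkles 0.106. Include each in turn until the next type's E/h falls below the running intake rate.
Rate on top 1: 1.508. dogwhelks: 1.09 < 1.508 → exclude; stop.
Optimal diet: limpets — 1 of 5 types.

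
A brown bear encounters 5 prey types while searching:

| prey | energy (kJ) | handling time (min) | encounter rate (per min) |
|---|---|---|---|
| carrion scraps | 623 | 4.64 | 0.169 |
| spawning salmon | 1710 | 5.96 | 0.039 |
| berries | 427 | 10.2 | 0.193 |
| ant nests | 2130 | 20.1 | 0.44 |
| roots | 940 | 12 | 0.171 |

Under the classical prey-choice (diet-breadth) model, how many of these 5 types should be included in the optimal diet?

Rank by E/h (kJ/min): spawning salmon 287, carrion scraps 134, ant nests 106, roots 78.3, berries 41.9. Include each in turn until the next type's E/h falls below the running intake rate.
Rate on top 1: 54.11. carrion scraps: 134 > 54.11 → include.
Rate on top 2: 85.28. ant nests: 106 > 85.28 → include.
Rate on top 3: 102.1. roots: 78.3 < 102.1 → exclude; stop.
Optimal diet: spawning salmon, carrion scraps, ant nests — 3 of 5 types.

3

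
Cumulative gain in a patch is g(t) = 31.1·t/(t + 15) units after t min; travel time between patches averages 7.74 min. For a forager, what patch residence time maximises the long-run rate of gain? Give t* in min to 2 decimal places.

By the marginal value theorem, leave when the instantaneous gain rate g'(t) equals the habitat-wide average g(t)/(T + t).
g'(t) = 31.1·15/(t + 15)². Setting 31.1·15/(t+15)² = 31.1t/[(t+15)(7.74+t)] gives 15(7.74+t) = t(t+15), so t² = 15×7.74 = 116.1.
t* = √116.1 = 10.77 min.

10.77 min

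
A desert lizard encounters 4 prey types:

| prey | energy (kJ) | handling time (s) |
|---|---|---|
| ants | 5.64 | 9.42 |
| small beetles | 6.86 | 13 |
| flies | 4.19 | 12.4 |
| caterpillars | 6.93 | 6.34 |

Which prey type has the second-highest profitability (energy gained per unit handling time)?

ants

Profitability E/h (kJ/s): ants = 5.64/9.42 = 0.599, small beetles = 6.86/13 = 0.528, flies = 4.19/12.4 = 0.338, caterpillars = 6.93/6.34 = 1.09.
Ranked: caterpillars > ants > small beetles > flies.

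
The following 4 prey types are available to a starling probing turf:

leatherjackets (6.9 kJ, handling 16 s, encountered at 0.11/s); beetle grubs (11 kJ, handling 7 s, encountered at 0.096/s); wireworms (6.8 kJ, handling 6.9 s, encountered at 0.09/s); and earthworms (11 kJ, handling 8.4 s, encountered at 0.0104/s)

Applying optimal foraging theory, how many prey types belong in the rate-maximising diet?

3

Profitabilities (E/h, kJ/s): beetle grubs 1.57, earthworms 1.31, wireworms 0.986, leatherjackets 0.431. Add prey in this order while the next type's profitability exceeds the intake rate on those already taken.
Rate on top 1: 0.6316. earthworms: 1.31 > 0.6316 → include.
Rate on top 2: 0.6652. wireworms: 0.986 > 0.6652 → include.
Rate on top 3: 0.7488. leatherjackets: 0.431 < 0.7488 → exclude; stop.
Optimal diet: beetle grubs, earthworms, wireworms — 3 of 4 types.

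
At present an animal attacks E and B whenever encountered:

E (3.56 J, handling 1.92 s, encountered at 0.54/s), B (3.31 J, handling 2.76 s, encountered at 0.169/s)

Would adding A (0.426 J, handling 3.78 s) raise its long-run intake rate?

No

Intake rate on the current diet: R = (0.54×3.56 + 0.169×3.31) / (1 + 0.54×1.92 + 0.169×2.76) = 2.482/2.503 = 0.9914 J/s.
Profitability of A: 0.426/3.78 = 0.1127 J/s.
0.1127 < 0.9914, so adding A would lower the average — exclude it.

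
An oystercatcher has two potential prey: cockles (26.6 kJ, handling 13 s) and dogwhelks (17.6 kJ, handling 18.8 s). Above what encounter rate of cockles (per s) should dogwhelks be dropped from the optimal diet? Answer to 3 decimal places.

At the threshold, the rate on cockles alone equals the profitability of dogwhelks: λ·26.6/(1 + λ·13) = 17.6/18.8 = 0.9362.
Rearranging, λ(26.6 − 0.9362×13) = 0.9362, so λ = 0.9362/14.43 = 0.06488 per s.

0.065 per s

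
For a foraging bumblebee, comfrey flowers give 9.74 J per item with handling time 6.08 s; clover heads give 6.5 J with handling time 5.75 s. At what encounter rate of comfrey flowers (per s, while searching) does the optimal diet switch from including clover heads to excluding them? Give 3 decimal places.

0.394 per s

Drop clover heads once their profitability E₂/h₂ falls below the rate achievable on comfrey flowers alone: E₂/h₂ = λE₁/(1 + λh₁).
Solve for λ: λE₁h₂ = E₂(1 + λh₁) → λ(E₁h₂ − E₂h₁) = E₂ → λ = E₂/(E₁h₂ − E₂h₁).
λ = 6.5/(9.74×5.75 − 6.5×6.08) = 6.5/16.48 = 0.3943 per s.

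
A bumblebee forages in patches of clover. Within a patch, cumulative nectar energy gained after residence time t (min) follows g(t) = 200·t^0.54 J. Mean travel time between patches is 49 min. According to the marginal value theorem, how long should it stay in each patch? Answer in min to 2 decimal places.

57.52 min

By the marginal value theorem, leave when the instantaneous gain rate g'(t) equals the habitat-wide average g(t)/(T + t).
g'(t) = 0.54·200·t^-0.46. Setting 0.54·200·t^-0.46 = 200·t^0.54/(49+t) gives 0.54(49+t) = t, so 0.46·t = 0.54×49.
t* = 0.54×49/0.46 = 57.52 min.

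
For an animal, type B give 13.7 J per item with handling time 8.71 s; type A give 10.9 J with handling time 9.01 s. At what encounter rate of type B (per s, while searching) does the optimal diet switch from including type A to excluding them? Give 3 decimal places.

Drop type A once their profitability E₂/h₂ falls below the rate achievable on type B alone: E₂/h₂ = λE₁/(1 + λh₁).
Solve for λ: λE₁h₂ = E₂(1 + λh₁) → λ(E₁h₂ − E₂h₁) = E₂ → λ = E₂/(E₁h₂ − E₂h₁).
λ = 10.9/(13.7×9.01 − 10.9×8.71) = 10.9/28.5 = 0.3825 per s.

0.382 per s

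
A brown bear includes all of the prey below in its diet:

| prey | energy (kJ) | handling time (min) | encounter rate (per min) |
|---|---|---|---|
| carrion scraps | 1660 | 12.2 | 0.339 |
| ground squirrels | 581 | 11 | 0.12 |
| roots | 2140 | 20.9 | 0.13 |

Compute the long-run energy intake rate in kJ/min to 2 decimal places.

R = (0.339×1660 + 0.12×581 + 0.13×2140) / (1 + 0.339×12.2 + 0.12×11 + 0.13×20.9) = 910.7/9.173 = 99.28 kJ/min.

99.28 kJ/min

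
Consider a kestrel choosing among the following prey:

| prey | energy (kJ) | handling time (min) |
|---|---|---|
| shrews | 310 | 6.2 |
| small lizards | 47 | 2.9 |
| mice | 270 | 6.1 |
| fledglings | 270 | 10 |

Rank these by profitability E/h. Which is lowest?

Profitability E/h (kJ/min): shrews = 310/6.2 = 50, small lizards = 47/2.9 = 16.2, mice = 270/6.1 = 44.3, fledglings = 270/10 = 27.
Ranked: shrews > mice > fledglings > small lizards.

small lizards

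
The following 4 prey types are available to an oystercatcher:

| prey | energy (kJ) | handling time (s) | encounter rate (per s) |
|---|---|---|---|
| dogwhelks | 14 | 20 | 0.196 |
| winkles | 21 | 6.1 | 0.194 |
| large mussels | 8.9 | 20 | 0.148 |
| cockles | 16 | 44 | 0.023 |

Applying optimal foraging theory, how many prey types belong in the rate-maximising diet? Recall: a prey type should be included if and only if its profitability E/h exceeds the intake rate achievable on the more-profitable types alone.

Profitabilities (E/h, kJ/s): winkles 3.44, dogwhelks 0.7, large mussels 0.445, cockles 0.364. Add prey in this order while the next type's profitability exceeds the intake rate on those already taken.
Rate on top 1: 1.866. dogwhelks: 0.7 < 1.866 → exclude; stop.
Optimal diet: winkles — 1 of 4 types.

1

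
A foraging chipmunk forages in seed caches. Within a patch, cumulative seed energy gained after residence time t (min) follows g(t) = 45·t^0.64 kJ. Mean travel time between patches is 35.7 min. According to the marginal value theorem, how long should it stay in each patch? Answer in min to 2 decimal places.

Maximise g(t)/(T+t): set derivative to zero → g'(t)(T+t) = g(t).
g'(t) = 0.64·45·t^-0.36. Setting 0.64·45·t^-0.36 = 45·t^0.64/(35.7+t) gives 0.64(35.7+t) = t, so 0.36·t = 0.64×35.7.
t* = 0.64×35.7/0.36 = 63.47 min.

63.47 min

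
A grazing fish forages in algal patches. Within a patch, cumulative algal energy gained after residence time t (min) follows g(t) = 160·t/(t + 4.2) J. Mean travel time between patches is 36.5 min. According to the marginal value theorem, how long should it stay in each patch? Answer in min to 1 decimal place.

Maximise g(t)/(T+t): set derivative to zero → g'(t)(T+t) = g(t).
g'(t) = 160·4.2/(t + 4.2)². Setting 160·4.2/(t+4.2)² = 160t/[(t+4.2)(36.5+t)] gives 4.2(36.5+t) = t(t+4.2), so t² = 4.2×36.5 = 153.3.
t* = √153.3 = 12.38 min.

12.4 min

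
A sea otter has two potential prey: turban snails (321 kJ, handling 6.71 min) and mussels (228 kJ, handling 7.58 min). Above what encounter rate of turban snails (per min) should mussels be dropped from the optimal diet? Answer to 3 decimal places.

Drop mussels once their profitability E₂/h₂ falls below the rate achievable on turban snails alone: E₂/h₂ = λE₁/(1 + λh₁).
Solve for λ: λE₁h₂ = E₂(1 + λh₁) → λ(E₁h₂ − E₂h₁) = E₂ → λ = E₂/(E₁h₂ − E₂h₁).
λ = 228/(321×7.58 − 228×6.71) = 228/903.3 = 0.2524 per min.

0.252 per min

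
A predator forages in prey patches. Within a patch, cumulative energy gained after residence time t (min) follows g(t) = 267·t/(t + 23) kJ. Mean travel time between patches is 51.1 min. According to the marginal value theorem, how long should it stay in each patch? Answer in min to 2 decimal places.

34.28 min

Maximise g(t)/(T+t): set derivative to zero → g'(t)(T+t) = g(t).
g'(t) = 267·23/(t + 23)². Setting 267·23/(t+23)² = 267t/[(t+23)(51.1+t)] gives 23(51.1+t) = t(t+23), so t² = 23×51.1 = 1175.
t* = √1175 = 34.28 min.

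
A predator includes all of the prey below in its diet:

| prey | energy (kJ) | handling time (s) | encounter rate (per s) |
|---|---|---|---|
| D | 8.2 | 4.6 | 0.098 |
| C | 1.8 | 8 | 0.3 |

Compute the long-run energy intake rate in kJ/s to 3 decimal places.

0.349 kJ/s

Energy encountered per unit search time: 0.098×8.2 + 0.3×1.8 = 1.344 kJ/s.
Handling time per unit search time: 0.098×4.6 + 0.3×8 = 2.851.
Rate = 1.344/(1 + 2.851) = 0.3489 kJ/s.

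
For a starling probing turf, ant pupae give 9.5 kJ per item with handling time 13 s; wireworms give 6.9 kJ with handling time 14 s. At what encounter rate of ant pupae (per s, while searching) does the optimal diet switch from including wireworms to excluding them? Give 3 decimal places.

0.159 per s

The zero-one rule: include wireworms iff E₂/h₂ > λE₁/(1+λh₁). Equality gives the switch point.
λE₁h₂ = E₂ + λE₂h₁ ⇒ λ = E₂/(E₁h₂ − E₂h₁) = 6.9/(133 − 89.7) = 0.1594 per s.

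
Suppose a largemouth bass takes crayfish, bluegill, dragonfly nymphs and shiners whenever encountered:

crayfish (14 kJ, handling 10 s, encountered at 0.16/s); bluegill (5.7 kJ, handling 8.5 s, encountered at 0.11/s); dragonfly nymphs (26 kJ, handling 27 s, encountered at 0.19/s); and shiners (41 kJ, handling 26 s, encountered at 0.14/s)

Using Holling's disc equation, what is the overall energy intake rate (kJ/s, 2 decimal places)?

1.10 kJ/s

R = (0.16×14 + 0.11×5.7 + 0.19×26 + 0.14×41) / (1 + 0.16×10 + 0.11×8.5 + 0.19×27 + 0.14×26) = 13.55/12.3 = 1.101 kJ/s.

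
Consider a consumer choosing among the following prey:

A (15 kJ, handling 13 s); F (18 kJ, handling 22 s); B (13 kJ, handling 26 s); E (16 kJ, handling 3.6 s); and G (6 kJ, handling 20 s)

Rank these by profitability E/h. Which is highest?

In descending order of E/h:
E: 16/3.6 = 4.44 kJ/s
A: 15/13 = 1.15 kJ/s
F: 18/22 = 0.818 kJ/s
B: 13/26 = 0.5 kJ/s
G: 6/20 = 0.3 kJ/s

E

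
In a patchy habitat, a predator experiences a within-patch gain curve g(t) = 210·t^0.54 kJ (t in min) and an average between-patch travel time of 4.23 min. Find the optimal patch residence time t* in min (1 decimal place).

Optimal t* satisfies g'(t*) = g(t*)/(T + t*).
g'(t) = 0.54·210·t^-0.46. Setting 0.54·210·t^-0.46 = 210·t^0.54/(4.23+t) gives 0.54(4.23+t) = t, so 0.46·t = 0.54×4.23.
t* = 0.54×4.23/0.46 = 4.966 min.

5.0 min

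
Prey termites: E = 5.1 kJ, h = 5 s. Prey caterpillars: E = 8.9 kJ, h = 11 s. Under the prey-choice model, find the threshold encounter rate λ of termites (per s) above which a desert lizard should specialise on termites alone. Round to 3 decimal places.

0.767 per s

The zero-one rule: include caterpillars iff E₂/h₂ > λE₁/(1+λh₁). Equality gives the switch point.
λE₁h₂ = E₂ + λE₂h₁ ⇒ λ = E₂/(E₁h₂ − E₂h₁) = 8.9/(56.1 − 44.5) = 0.7672 per s.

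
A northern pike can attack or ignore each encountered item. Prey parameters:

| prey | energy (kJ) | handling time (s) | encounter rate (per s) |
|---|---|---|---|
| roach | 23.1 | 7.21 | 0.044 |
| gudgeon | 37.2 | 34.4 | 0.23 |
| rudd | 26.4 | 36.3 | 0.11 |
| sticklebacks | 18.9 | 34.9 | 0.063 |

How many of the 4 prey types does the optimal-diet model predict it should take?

2

Rank by E/h (kJ/s): roach 3.2, gudgeon 1.08, rudd 0.727, sticklebacks 0.542. Include each in turn until the next type's E/h falls below the running intake rate.
Rate on top 1: 0.7716. gudgeon: 1.08 > 0.7716 → include.
Rate on top 2: 1.037. rudd: 0.727 < 1.037 → exclude; stop.
Optimal diet: roach, gudgeon — 2 of 4 types.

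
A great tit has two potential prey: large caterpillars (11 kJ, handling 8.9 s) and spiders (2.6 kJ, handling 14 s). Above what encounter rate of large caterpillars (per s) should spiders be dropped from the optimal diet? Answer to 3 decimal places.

The zero-one rule: include spiders iff E₂/h₂ > λE₁/(1+λh₁). Equality gives the switch point.
λE₁h₂ = E₂ + λE₂h₁ ⇒ λ = E₂/(E₁h₂ − E₂h₁) = 2.6/(154 − 23.14) = 0.01987 per s.

0.020 per s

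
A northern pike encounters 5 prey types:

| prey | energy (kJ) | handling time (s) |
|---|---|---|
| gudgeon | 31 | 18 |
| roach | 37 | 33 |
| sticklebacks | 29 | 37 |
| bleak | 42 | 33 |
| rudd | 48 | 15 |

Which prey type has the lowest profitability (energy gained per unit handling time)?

sticklebacks

Profitability E/h (kJ/s): gudgeon = 31/18 = 1.72, roach = 37/33 = 1.12, sticklebacks = 29/37 = 0.784, bleak = 42/33 = 1.27, rudd = 48/15 = 3.2.
Ranked: rudd > gudgeon > bleak > roach > sticklebacks.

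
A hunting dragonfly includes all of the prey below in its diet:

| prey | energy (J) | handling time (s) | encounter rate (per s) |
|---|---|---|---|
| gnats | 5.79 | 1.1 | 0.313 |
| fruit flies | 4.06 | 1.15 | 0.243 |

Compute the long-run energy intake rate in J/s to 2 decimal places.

Energy encountered per unit search time: 0.313×5.79 + 0.243×4.06 = 2.799 J/s.
Handling time per unit search time: 0.313×1.1 + 0.243×1.15 = 0.6238.
Rate = 2.799/(1 + 0.6238) = 1.724 J/s.

1.72 J/s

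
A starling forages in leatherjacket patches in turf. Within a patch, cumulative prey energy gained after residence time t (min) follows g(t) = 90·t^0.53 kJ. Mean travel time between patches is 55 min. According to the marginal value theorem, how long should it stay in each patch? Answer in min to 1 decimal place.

62.0 min

Maximise g(t)/(T+t): set derivative to zero → g'(t)(T+t) = g(t).
g'(t) = 0.53·90·t^-0.47. Setting 0.53·90·t^-0.47 = 90·t^0.53/(55+t) gives 0.53(55+t) = t, so 0.47·t = 0.53×55.
t* = 0.53×55/0.47 = 62.02 min.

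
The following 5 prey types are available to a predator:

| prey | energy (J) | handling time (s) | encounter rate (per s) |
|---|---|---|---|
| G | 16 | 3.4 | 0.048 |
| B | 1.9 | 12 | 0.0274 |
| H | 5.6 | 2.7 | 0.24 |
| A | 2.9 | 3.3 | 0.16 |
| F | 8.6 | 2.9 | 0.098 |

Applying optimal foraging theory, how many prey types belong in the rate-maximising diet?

3

Rank by E/h (J/s): G 4.71, F 2.97, H 2.07, A 0.879, B 0.158. Include each in turn until the next type's E/h falls below the running intake rate.
Rate on top 1: 0.6602. F: 2.97 > 0.6602 → include.
Rate on top 2: 1.113. H: 2.07 > 1.113 → include.
Rate on top 3: 1.41. A: 0.879 < 1.41 → exclude; stop.
Optimal diet: G, F, H — 3 of 5 types.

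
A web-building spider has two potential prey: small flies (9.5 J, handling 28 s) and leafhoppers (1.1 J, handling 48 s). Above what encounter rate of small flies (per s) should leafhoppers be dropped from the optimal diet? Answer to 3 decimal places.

Drop leafhoppers once their profitability E₂/h₂ falls below the rate achievable on small flies alone: E₂/h₂ = λE₁/(1 + λh₁).
Solve for λ: λE₁h₂ = E₂(1 + λh₁) → λ(E₁h₂ − E₂h₁) = E₂ → λ = E₂/(E₁h₂ − E₂h₁).
λ = 1.1/(9.5×48 − 1.1×28) = 1.1/425.2 = 0.002587 per s.

0.003 per s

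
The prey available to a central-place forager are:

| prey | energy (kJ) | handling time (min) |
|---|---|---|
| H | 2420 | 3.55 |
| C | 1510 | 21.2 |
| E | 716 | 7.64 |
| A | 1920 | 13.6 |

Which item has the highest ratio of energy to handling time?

Profitability E/h (kJ/min): H = 2420/3.55 = 682, C = 1510/21.2 = 71.2, E = 716/7.64 = 93.7, A = 1920/13.6 = 141.
Ranked: H > A > E > C.

H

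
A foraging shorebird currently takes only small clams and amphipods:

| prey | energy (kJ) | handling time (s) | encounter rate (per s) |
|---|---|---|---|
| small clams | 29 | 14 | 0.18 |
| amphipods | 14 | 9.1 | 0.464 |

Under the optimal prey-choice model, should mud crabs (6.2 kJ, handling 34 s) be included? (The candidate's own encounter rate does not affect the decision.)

No

Intake rate on the current diet: R = (0.18×29 + 0.464×14) / (1 + 0.18×14 + 0.464×9.1) = 11.72/7.742 = 1.513 kJ/s.
Profitability of mud crabs: 6.2/34 = 0.1824 kJ/s.
Since 0.1824 < R, time spent handling mud crabs is better spent searching.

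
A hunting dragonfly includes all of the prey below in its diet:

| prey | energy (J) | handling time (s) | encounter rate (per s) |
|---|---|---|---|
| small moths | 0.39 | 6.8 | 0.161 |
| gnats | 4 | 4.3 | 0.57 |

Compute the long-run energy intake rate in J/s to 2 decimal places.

Energy encountered per unit search time: 0.161×0.39 + 0.57×4 = 2.343 J/s.
Handling time per unit search time: 0.161×6.8 + 0.57×4.3 = 3.546.
Rate = 2.343/(1 + 3.546) = 0.5154 J/s.

0.52 J/s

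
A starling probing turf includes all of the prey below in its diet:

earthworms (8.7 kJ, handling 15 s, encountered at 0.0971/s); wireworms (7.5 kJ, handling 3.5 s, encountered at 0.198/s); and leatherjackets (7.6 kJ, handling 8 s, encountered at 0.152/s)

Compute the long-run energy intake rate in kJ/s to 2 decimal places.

0.80 kJ/s

R = (0.0971×8.7 + 0.198×7.5 + 0.152×7.6) / (1 + 0.0971×15 + 0.198×3.5 + 0.152×8) = 3.485/4.365 = 0.7983 kJ/s.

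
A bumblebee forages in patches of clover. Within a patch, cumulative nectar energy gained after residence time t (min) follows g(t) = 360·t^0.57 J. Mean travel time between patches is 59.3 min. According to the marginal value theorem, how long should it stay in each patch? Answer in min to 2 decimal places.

By the marginal value theorem, leave when the instantaneous gain rate g'(t) equals the habitat-wide average g(t)/(T + t).
g'(t) = 0.57·360·t^-0.43. Setting 0.57·360·t^-0.43 = 360·t^0.57/(59.3+t) gives 0.57(59.3+t) = t, so 0.43·t = 0.57×59.3.
t* = 0.57×59.3/0.43 = 78.61 min.

78.61 min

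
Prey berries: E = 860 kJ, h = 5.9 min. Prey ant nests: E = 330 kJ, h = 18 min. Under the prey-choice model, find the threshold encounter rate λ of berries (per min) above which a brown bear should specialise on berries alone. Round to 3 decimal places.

0.024 per min

Drop ant nests once their profitability E₂/h₂ falls below the rate achievable on berries alone: E₂/h₂ = λE₁/(1 + λh₁).
Solve for λ: λE₁h₂ = E₂(1 + λh₁) → λ(E₁h₂ − E₂h₁) = E₂ → λ = E₂/(E₁h₂ − E₂h₁).
λ = 330/(860×18 − 330×5.9) = 330/1.353e+04 = 0.02438 per min.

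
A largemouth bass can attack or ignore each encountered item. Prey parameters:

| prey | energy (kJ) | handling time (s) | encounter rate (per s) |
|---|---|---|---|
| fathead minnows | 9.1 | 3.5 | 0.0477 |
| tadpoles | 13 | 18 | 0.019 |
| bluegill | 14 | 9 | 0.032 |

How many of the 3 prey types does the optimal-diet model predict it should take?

Rank by E/h (kJ/s): fathead minnows 2.6, bluegill 1.56, tadpoles 0.722. Include each in turn until the next type's E/h falls below the running intake rate.
Rate on top 1: 0.372. bluegill: 1.56 > 0.372 → include.
Rate on top 2: 0.6063. tadpoles: 0.722 > 0.6063 → include.
Optimal diet: fathead minnows, bluegill, tadpoles — 3 of 3 types.

3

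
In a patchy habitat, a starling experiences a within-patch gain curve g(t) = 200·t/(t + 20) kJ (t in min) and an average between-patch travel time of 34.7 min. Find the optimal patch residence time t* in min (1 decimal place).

26.3 min

Maximise g(t)/(T+t): set derivative to zero → g'(t)(T+t) = g(t).
g'(t) = 200·20/(t + 20)². Setting 200·20/(t+20)² = 200t/[(t+20)(34.7+t)] gives 20(34.7+t) = t(t+20), so t² = 20×34.7 = 694.
t* = √694 = 26.34 min.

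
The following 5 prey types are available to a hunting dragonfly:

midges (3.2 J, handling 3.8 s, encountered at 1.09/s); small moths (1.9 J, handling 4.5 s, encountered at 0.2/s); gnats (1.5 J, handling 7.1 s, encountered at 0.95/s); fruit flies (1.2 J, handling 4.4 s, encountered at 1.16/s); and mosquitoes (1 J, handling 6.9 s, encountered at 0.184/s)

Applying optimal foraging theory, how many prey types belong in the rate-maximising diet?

1

E/h in descending order: midges 0.842, small moths 0.422, fruit flies 0.273, gnats 0.211, mosquitoes 0.145 J/s. The optimal diet is the largest prefix of this list for which every included type satisfies E_i/h_i > R on the types above it.
Rate on top 1: 0.6783. small moths: 0.422 < 0.6783 → exclude; stop.
Optimal diet: midges — 1 of 5 types.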